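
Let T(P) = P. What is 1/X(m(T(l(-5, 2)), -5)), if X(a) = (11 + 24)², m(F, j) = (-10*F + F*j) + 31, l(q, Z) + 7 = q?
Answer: 1/1225 ≈ 0.00081633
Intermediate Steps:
l(q, Z) = -7 + q
m(F, j) = 31 - 10*F + F*j
X(a) = 1225 (X(a) = 35² = 1225)
1/X(m(T(l(-5, 2)), -5)) = 1/1225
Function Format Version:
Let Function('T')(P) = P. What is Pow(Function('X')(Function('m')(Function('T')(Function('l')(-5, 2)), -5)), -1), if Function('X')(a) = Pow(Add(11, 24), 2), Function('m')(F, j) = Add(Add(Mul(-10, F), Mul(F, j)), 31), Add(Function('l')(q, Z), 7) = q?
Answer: Rational(1, 1225) ≈ 0.00081633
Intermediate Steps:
Function('l')(q, Z) = Add(-7, q)
Function('m')(F, j) = Add(31, Mul(-10, F), Mul(F, j))
Function('X')(a) = 1225 (Function('X')(a) = Pow(35, 2) = 1225)
Pow(Function('X')(Function('m')(Function('T')(Function('l')(-5, 2)), -5)), -1) = Pow(1225, -1) = Rational(1, 1225)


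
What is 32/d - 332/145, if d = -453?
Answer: -155036/65685 ≈ -2.3603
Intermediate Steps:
32/d - 332/145 = 32/(-453) - 332/145 = 32*(-1/453) - 332*1/145 = -32/453 - 332/145 = -155036/65685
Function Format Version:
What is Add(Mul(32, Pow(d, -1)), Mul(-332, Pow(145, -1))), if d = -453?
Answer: Rational(-155036, 65685) ≈ -2.3603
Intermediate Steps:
Add(Mul(32, Pow(d, -1)), Mul(-332, Pow(145, -1))) = Add(Mul(32, Pow(-453, -1)), Mul(-332, Pow(145, -1))) = Add(Mul(32, Rational(-1, 453)), Mul(-332, Rational(1, 145))) = Add(Rational(-32, 453), Rational(-332, 145)) = Rational(-155036, 65685)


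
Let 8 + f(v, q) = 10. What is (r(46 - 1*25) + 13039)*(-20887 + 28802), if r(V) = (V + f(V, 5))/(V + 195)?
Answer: 22292178005/216 ≈ 1.0320e+8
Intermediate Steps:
f(v, q) = 2 (f(v, q) = -8 + 10 = 2)
r(V) = (2 + V)/(195 + V) (r(V) = (V + 2)/(V + 195) = (2 + V)/(195 + V))
(r(46 - 1*25) + 13039)*(-20887 + 28802) = ((2 + (46 - 1*25))/(195 + (46 - 1*25)) + 13039)*(-20887 + 28802) = ((2 + (46 - 25))/(195 + (46 - 25)) + 13039)*7915 = ((2 + 21)/(195 + 21) + 13039)*7915 = (23/216 + 13039)*7915 = (2816447/216)*7915 = 22292178005/216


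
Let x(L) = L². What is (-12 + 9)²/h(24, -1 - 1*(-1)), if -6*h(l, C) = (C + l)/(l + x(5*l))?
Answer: -32454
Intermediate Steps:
h(l, C) = -(C + l)/(6*(l + 25*l²)) (h(l, C) = -(C + l)/(6*(l + (5*l)²)) = -(C + l)/(6*(l + 25*l²)))
(-12 + 9)²/h(24, -1 - 1*(-1)) = (-12 + 9)²/(((⅙)*(-(-1 - 1*(-1)) - 1*24)/(24*(1 + 25*24)))) = (-3)²/(((⅙)*(1/24)*(-(-1 + 1) - 24)/(1 + 600))) = 9/(((⅙)*(1/24)*(-1*0 - 24)/601)) = 9/(((⅙)*(1/24)*(1/601)*(0 - 24))) = 9/(((⅙)*(1/24)*(1/601)*(-24))) = 9/(-1/3606) = 9*(-3606) = -32454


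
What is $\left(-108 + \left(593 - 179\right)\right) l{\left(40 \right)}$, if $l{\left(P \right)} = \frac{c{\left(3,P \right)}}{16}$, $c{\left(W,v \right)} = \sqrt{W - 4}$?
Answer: $\frac{153 i}{8} \approx 19.125 i$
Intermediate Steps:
$c{\left(W,v \right)} = \sqrt{-4 + W}$
$l{\left(P \right)} = \frac{i}{16}$ ($l{\left(P \right)} = \frac{\sqrt{-4 + 3}}{16} = \sqrt{-1} \cdot \frac{1}{16} = i \frac{1}{16} = \frac{i}{16}$)
$\left(-108 + \left(593 - 179\right)\right) l{\left(40 \right)} = \left(-108 + \left(593 - 179\right)\right) \frac{i}{16} = \left(-108 + 414\right) \frac{i}{16} = 306 \frac{i}{16} = \frac{153 i}{8}$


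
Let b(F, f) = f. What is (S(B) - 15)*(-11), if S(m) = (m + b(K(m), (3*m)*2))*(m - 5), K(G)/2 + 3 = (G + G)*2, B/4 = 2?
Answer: -1683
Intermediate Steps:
B = 8 (B = 4*2 = 8)
K(G) = -6 + 8*G (K(G) = -6 + 2*((G + G)*2) = -6 + 2*((2*G)*2) = -6 + 2*(4*G) = -6 + 8*G)
S(m) = 7*m*(-5 + m) (S(m) = (m + (3*m)*2)*(m - 5) = (m + 6*m)*(-5 + m) = (7*m)*(-5 + m) = 7*m*(-5 + m))
(S(B) - 15)*(-11) = (7*8*(-5 + 8) - 15)*(-11) = (7*8*3 - 15)*(-11) = (168 - 15)*(-11) = 153*(-11) = -1683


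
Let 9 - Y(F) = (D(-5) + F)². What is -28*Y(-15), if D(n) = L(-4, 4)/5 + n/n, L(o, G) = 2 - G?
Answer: 138852/25 ≈ 5554.1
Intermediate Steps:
D(n) = ⅗ (D(n) = (2 - 1*4)/5 + n/n = (2 - 4)*(⅕) + 1 = -2*⅕ + 1 = -⅖ + 1 = ⅗)
Y(F) = 9 - (⅗ + F)²
-28*Y(-15) = -28*(9 - (3 + 5*(-15))²/25) = -28*(9 - (3 - 75)²/25) = -28*(9 - 1/25*(-72)²) = -28*(9 - 1/25*5184) = -28*(9 - 5184/25) = -28*(-4959/25) = 138852/25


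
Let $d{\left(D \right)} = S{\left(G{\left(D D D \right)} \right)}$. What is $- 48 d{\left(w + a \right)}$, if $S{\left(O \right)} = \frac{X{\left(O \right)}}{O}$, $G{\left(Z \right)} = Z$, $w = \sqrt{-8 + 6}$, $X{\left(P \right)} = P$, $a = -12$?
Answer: $-48$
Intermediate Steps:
$w = i \sqrt{2}$ ($w = \sqrt{-2} = i \sqrt{2} \approx 1.4142 i$)
$S{\left(O \right)} = 1$ ($S{\left(O \right)} = \frac{O}{O} = 1$)
$d{\left(D \right)} = 1$
$- 48 d{\left(w + a \right)} = \left(-48\right) 1 = -48$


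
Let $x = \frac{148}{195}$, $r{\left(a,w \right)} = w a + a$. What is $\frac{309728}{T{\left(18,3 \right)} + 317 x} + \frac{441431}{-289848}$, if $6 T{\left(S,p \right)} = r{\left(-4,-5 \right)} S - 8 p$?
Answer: $\frac{2185180050913}{2010675576} \approx 1086.8$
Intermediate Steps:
$r{\left(a,w \right)} = a + a w$ ($r{\left(a,w \right)} = a w + a = a + a w$)
$T{\left(S,p \right)} = - \frac{4 p}{3} + \frac{8 S}{3}$ ($T{\left(S,p \right)} = \frac{- 4 \left(1 - 5\right) S - 8 p}{6} = \frac{\left(-4\right) \left(-4\right) S - 8 p}{6} = \frac{16 S - 8 p}{6} = \frac{- 8 p + 16 S}{6} = - \frac{4 p}{3} + \frac{8 S}{3}$)
$x = \frac{148}{195}$ ($x = 148 \cdot \frac{1}{195} = \frac{148}{195} \approx 0.75897$)
$\frac{309728}{T{\left(18,3 \right)} + 317 x} + \frac{441431}{-289848} = \frac{309728}{\left(\left(- \frac{4}{3}\right) 3 + \frac{8}{3} \cdot 18\right) + 317 \cdot \frac{148}{195}} + \frac{441431}{-289848} = \frac{309728}{\left(-4 + 48\right) + \frac{46916}{195}} + 441431 \left(- \frac{1}{289848}\right) = \frac{309728}{44 + \frac{46916}{195}} - \frac{441431}{289848} = \frac{309728}{\frac{55496}{195}} - \frac{441431}{289848} = 309728 \cdot \frac{195}{55496} - \frac{441431}{289848} = \frac{7549620}{6937} - \frac{441431}{289848} = \frac{2185180050913}{2010675576}$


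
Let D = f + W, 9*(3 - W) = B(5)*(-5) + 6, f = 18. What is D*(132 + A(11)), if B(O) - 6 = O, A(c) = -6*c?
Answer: 5236/3 ≈ 1745.3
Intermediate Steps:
B(O) = 6 + O
W = 76/9 (W = 3 - ((6 + 5)*(-5) + 6)/9 = 3 - (11*(-5) + 6)/9 = 3 - (-55 + 6)/9 = 3 - 1/9*(-49) = 3 + 49/9 = 76/9 ≈ 8.4444)
D = 238/9 (D = 18 + 76/9 = 238/9 ≈ 26.444)
D*(132 + A(11)) = 238*(132 - 6*11)/9 = 238*(132 - 66)/9 = (238/9)*66 = 5236/3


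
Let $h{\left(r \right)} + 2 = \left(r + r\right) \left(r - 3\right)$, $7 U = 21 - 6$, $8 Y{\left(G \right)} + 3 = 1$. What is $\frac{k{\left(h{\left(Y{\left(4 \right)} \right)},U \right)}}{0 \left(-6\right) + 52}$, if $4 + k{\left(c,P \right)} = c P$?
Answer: $- \frac{269}{2912} \approx -0.092376$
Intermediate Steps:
$Y{\left(G \right)} = - \frac{1}{4}$ ($Y{\left(G \right)} = - \frac{3}{8} + \frac{1}{8} \cdot 1 = - \frac{3}{8} + \frac{1}{8} = - \frac{1}{4}$)
$U = \frac{15}{7}$ ($U = \frac{21 - 6}{7} = \frac{1}{7} \cdot 15 = \frac{15}{7} \approx 2.1429$)
$h{\left(r \right)} = -2 + 2 r \left(-3 + r\right)$ ($h{\left(r \right)} = -2 + \left(r + r\right) \left(r - 3\right) = -2 + 2 r \left(-3 + r\right)$)
$k{\left(c,P \right)} = -4 + P c$ ($k{\left(c,P \right)} = -4 + c P = -4 + P c$)
$\frac{k{\left(h{\left(Y{\left(4 \right)} \right)},U \right)}}{0 \left(-6\right) + 52} = \frac{-4 + \frac{15 \left(-2 - - \frac{3}{2} + 2 \left(- \frac{1}{4}\right)^{2}\right)}{7}}{0 \left(-6\right) + 52} = \frac{-4 + \frac{15 \left(-2 + \frac{3}{2} + 2 \cdot \frac{1}{16}\right)}{7}}{0 + 52} = \frac{-4 + \frac{15 \left(-2 + \frac{3}{2} + \frac{1}{8}\right)}{7}}{52} = \frac{-4 + \frac{15}{7} \left(- \frac{3}{8}\right)}{52} = \frac{-4 - \frac{45}{56}}{52} = \frac{1}{52} \left(- \frac{269}{56}\right) = - \frac{269}{2912}$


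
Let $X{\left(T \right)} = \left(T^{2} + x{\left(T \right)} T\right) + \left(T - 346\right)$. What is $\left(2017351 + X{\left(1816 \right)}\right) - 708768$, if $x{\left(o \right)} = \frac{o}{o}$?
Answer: $4609725$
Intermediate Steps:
$x{\left(o \right)} = 1$
$X{\left(T \right)} = -346 + T^{2} + 2 T$ ($X{\left(T \right)} = \left(T^{2} + 1 T\right) + \left(T - 346\right) = \left(T^{2} + T\right) + \left(T - 346\right) = \left(T + T^{2}\right) + \left(-346 + T\right) = -346 + T^{2} + 2 T$)
$\left(2017351 + X{\left(1816 \right)}\right) - 708768 = \left(2017351 + \left(-346 + 1816^{2} + 2 \cdot 1816\right)\right) - 708768 = \left(2017351 + \left(-346 + 3297856 + 3632\right)\right) - 708768 = \left(2017351 + 3301142\right) - 708768 = 5318493 - 708768 = 4609725$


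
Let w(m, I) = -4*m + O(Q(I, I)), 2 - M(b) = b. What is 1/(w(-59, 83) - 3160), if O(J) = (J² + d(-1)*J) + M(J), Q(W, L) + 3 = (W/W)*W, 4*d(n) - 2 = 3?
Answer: 1/3498 ≈ 0.00028588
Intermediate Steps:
d(n) = 5/4 (d(n) = ½ + (¼)*3 = ½ + ¾ = 5/4)
Q(W, L) = -3 + W (Q(W, L) = -3 + (W/W)*W = -3 + 1*W = -3 + W)
M(b) = 2 - b
O(J) = 2 + J² + J/4 (O(J) = (J² + 5*J/4) + (2 - J) = 2 + J² + J/4)
w(m, I) = 5/4 + (-3 + I)² - 4*m + I/4 (w(m, I) = -4*m + (2 + (-3 + I)² + (-3 + I)/4) = -4*m + (2 + (-3 + I)² + (-¾ + I/4)) = -4*m + (5/4 + (-3 + I)² + I/4) = 5/4 + (-3 + I)² - 4*m + I/4)
1/(w(-59, 83) - 3160) = 1/((5/4 + (-3 + 83)² - 4*(-59) + (¼)*83) - 3160) = 1/((5/4 + 80² + 236 + 83/4) - 3160) = 1/((5/4 + 6400 + 236 + 83/4) - 3160) = 1/(6658 - 3160) = 1/3498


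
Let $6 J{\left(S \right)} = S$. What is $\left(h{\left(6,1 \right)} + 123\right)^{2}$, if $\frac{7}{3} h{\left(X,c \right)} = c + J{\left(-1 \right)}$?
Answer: $\frac{2982529}{196} \approx 15217.0$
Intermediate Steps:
$J{\left(S \right)} = \frac{S}{6}$
$h{\left(X,c \right)} = - \frac{1}{14} + \frac{3 c}{7}$ ($h{\left(X,c \right)} = \frac{3 \left(c + \frac{1}{6} \left(-1\right)\right)}{7} = \frac{3 \left(c - \frac{1}{6}\right)}{7} = \frac{3 \left(- \frac{1}{6} + c\right)}{7} = - \frac{1}{14} + \frac{3 c}{7}$)
$\left(h{\left(6,1 \right)} + 123\right)^{2} = \left(\left(- \frac{1}{14} + \frac{3}{7} \cdot 1\right) + 123\right)^{2} = \left(\left(- \frac{1}{14} + \frac{3}{7}\right) + 123\right)^{2} = \left(\frac{5}{14} + 123\right)^{2} = \left(\frac{1727}{14}\right)^{2} = \frac{2982529}{196}$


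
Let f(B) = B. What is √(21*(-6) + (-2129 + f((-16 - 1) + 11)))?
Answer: I*√2261 ≈ 47.55*I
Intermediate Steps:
√(21*(-6) + (-2129 + f((-16 - 1) + 11))) = √(21*(-6) + (-2129 + ((-16 - 1) + 11))) = √(-126 + (-2129 + (-17 + 11))) = √(-126 + (-2129 - 6)) = √(-126 - 2135) = √(-2261) = I*√2261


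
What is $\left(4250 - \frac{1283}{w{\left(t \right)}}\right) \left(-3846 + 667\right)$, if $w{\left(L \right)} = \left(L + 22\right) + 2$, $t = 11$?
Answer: $- \frac{468797593}{35} \approx -1.3394 \cdot 10^{7}$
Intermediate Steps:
$w{\left(L \right)} = 24 + L$ ($w{\left(L \right)} = \left(22 + L\right) + 2 = 24 + L$)
$\left(4250 - \frac{1283}{w{\left(t \right)}}\right) \left(-3846 + 667\right) = \left(4250 - \frac{1283}{24 + 11}\right) \left(-3846 + 667\right) = \left(4250 - \frac{1283}{35}\right) \left(-3179\right) = \frac{147467}{35} \left(-3179\right) = - \frac{468797593}{35}$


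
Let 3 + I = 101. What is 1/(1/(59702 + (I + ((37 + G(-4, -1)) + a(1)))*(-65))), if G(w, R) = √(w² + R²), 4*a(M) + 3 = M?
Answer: 101919/2 - 65*√17 ≈ 50692.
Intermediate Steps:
a(M) = -¾ + M/4
G(w, R) = √(R² + w²)
I = 98 (I = -3 + 101 = 98)
1/(1/(59702 + (I + ((37 + G(-4, -1)) + a(1)))*(-65))) = 1/(1/(59702 + (98 + ((37 + √((-1)² + (-4)²)) + (-¾ + (¼)*1)))*(-65))) = 1/(1/(59702 + (98 + ((37 + √(1 + 16)) + (-¾ + ¼)))*(-65))) = 1/(1/(59702 + (98 + ((37 + √17) - ½))*(-65))) = 1/(1/(59702 + (98 + (73/2 + √17))*(-65))) = 1/(1/(59702 + (269/2 + √17)*(-65))) = 1/(1/(59702 + (-17485/2 - 65*√17))) = 1/(1/(101919/2 - 65*√17)) = 101919/2 - 65*√17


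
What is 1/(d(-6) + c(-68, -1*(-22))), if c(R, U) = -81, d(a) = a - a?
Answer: -1/81 ≈ -0.012346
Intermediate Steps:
d(a) = 0
1/(d(-6) + c(-68, -1*(-22))) = 1/(0 - 81) = 1/(-81) = -1/81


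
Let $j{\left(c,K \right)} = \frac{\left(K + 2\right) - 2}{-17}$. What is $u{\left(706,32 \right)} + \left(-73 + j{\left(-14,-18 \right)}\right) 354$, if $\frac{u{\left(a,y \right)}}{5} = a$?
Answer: $- \frac{372932}{17} \approx -21937.0$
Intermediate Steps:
$j{\left(c,K \right)} = - \frac{K}{17}$ ($j{\left(c,K \right)} = \left(\left(2 + K\right) - 2\right) \left(- \frac{1}{17}\right) = K \left(- \frac{1}{17}\right) = - \frac{K}{17}$)
$u{\left(a,y \right)} = 5 a$
$u{\left(706,32 \right)} + \left(-73 + j{\left(-14,-18 \right)}\right) 354 = 5 \cdot 706 + \left(-73 - - \frac{18}{17}\right) 354 = 3530 + \left(-73 + \frac{18}{17}\right) 354 = 3530 - \frac{432942}{17} = - \frac{372932}{17}$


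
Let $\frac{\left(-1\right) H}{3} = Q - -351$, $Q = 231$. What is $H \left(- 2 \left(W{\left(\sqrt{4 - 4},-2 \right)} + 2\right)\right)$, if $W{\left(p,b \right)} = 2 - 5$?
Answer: $-3492$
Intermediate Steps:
$W{\left(p,b \right)} = -3$ ($W{\left(p,b \right)} = 2 - 5 = -3$)
$H = -1746$ ($H = - 3 \left(231 - -351\right) = - 3 \left(231 + 351\right) = \left(-3\right) 582 = -1746$)
$H \left(- 2 \left(W{\left(\sqrt{4 - 4},-2 \right)} + 2\right)\right) = - 1746 \left(- 2 \left(-3 + 2\right)\right) = - 1746 \left(\left(-2\right) \left(-1\right)\right) = \left(-1746\right) 2 = -3492$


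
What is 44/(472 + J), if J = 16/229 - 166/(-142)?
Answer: 715396/7694391 ≈ 0.092976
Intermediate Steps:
J = 20143/16259 (J = 16*(1/229) - 166*(-1/142) = 16/229 + 83/71 = 20143/16259 ≈ 1.2389)
44/(472 + J) = 44/(472 + 20143/16259) = 44/(7694391/16259) = 44*(16259/7694391) = 715396/7694391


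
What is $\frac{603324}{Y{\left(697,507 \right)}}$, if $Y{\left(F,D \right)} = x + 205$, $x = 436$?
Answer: $\frac{603324}{641} \approx 941.22$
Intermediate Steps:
$Y{\left(F,D \right)} = 641$ ($Y{\left(F,D \right)} = 436 + 205 = 641$)
$\frac{603324}{Y{\left(697,507 \right)}} = \frac{603324}{641}$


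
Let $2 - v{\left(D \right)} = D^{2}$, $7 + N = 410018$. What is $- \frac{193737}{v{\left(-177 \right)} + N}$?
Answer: $- \frac{64579}{126228} \approx -0.51161$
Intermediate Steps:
$N = 410011$ ($N = -7 + 410018 = 410011$)
$v{\left(D \right)} = 2 - D^{2}$
$- \frac{193737}{v{\left(-177 \right)} + N} = - \frac{193737}{\left(2 - \left(-177\right)^{2}\right) + 410011} = - \frac{193737}{\left(2 - 31329\right) + 410011} = - \frac{193737}{-31327 + 410011} = - \frac{193737}{378684} = \left(-193737\right) \frac{1}{378684} = - \frac{64579}{126228}$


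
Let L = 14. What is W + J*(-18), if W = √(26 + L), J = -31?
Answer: 558 + 2*√10 ≈ 564.32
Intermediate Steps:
W = 2*√10 (W = √(26 + 14) = √40 = 2*√10 ≈ 6.3246)
W + J*(-18) = 2*√10 - 31*(-18) = 2*√10 + 558 = 558 + 2*√10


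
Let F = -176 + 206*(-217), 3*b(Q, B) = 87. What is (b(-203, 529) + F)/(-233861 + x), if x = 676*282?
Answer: 44849/43229 ≈ 1.0375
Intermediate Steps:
b(Q, B) = 29 (b(Q, B) = (1/3)*87 = 29)
F = -44878 (F = -176 - 44702 = -44878)
x = 190632
(b(-203, 529) + F)/(-233861 + x) = (29 - 44878)/(-233861 + 190632) = -44849/(-43229) = -44849*(-1/43229) = 44849/43229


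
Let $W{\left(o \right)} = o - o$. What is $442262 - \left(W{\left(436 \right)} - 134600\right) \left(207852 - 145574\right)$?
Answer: $8383061062$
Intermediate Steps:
$W{\left(o \right)} = 0$
$442262 - \left(W{\left(436 \right)} - 134600\right) \left(207852 - 145574\right) = 442262 - \left(0 - 134600\right) \left(207852 - 145574\right) = 442262 - \left(-134600\right) 62278 = 442262 - -8382618800 = 442262 + 8382618800 = 8383061062$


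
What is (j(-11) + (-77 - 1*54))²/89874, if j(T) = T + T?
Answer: 2601/9986 ≈ 0.26046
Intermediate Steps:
j(T) = 2*T
(j(-11) + (-77 - 1*54))²/89874 = (2*(-11) + (-77 - 1*54))²/89874 = (-22 + (-77 - 54))²*(1/89874) = (-22 - 131)²*(1/89874) = (-153)²*(1/89874) = 23409*(1/89874) = 2601/9986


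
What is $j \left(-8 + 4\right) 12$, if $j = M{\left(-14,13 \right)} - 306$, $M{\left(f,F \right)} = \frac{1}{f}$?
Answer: $\frac{102840}{7} \approx 14691.0$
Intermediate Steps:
$j = - \frac{4285}{14}$ ($j = \frac{1}{-14} - 306 = - \frac{1}{14} - 306 = - \frac{4285}{14} \approx -306.07$)
$j \left(-8 + 4\right) 12 = - \frac{4285 \left(-8 + 4\right) 12}{14} = - \frac{4285 \left(\left(-4\right) 12\right)}{14} = \left(- \frac{4285}{14}\right) \left(-48\right) = \frac{102840}{7}$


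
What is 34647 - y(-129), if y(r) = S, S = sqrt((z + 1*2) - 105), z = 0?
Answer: 34647 - I*sqrt(103) ≈ 34647.0 - 10.149*I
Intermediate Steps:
S = I*sqrt(103) (S = sqrt((0 + 1*2) - 105) = sqrt((0 + 2) - 105) = sqrt(2 - 105) = sqrt(-103) = I*sqrt(103) ≈ 10.149*I)
y(r) = I*sqrt(103)
34647 - y(-129) = 34647 - I*sqrt(103)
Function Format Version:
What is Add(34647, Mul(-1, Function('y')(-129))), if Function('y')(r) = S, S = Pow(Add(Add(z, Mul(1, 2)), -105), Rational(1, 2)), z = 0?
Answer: Add(34647, Mul(-1, I, Pow(103, Rational(1, 2)))) ≈ Add(34647., Mul(-10.149, I))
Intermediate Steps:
S = Mul(I, Pow(103, Rational(1, 2))) (S = Pow(Add(Add(0, Mul(1, 2)), -105), Rational(1, 2)) = Pow(Add(Add(0, 2), -105), Rational(1, 2)) = Pow(Add(2, -105), Rational(1, 2)) = Pow(-103, Rational(1, 2)) = Mul(I, Pow(103, Rational(1, 2))) ≈ Mul(10.149, I))
Function('y')(r) = Mul(I, Pow(103, Rational(1, 2)))
Add(34647, Mul(-1, Function('y')(-129))) = Add(34647, Mul(-1, Mul(I, Pow(103, Rational(1, 2))))) = Add(34647, Mul(-1, I, Pow(103, Rational(1, 2))))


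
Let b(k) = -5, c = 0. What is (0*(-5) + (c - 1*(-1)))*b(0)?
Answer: -5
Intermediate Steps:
(0*(-5) + (c - 1*(-1)))*b(0) = (0*(-5) + (0 - 1*(-1)))*(-5) = (0 + (0 + 1))*(-5) = (0 + 1)*(-5) = 1*(-5) = -5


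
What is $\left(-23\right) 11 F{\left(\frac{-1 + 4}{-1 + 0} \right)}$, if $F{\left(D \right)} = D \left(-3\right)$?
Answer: $-2277$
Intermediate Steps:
$F{\left(D \right)} = - 3 D$
$\left(-23\right) 11 F{\left(\frac{-1 + 4}{-1 + 0} \right)} = \left(-23\right) 11 \left(- 3 \frac{-1 + 4}{-1 + 0}\right) = - 253 \left(- 3 \frac{3}{-1}\right) = - 253 \left(- 3 \cdot 3 \left(-1\right)\right) = - 253 \left(\left(-3\right) \left(-3\right)\right) = \left(-253\right) 9 = -2277$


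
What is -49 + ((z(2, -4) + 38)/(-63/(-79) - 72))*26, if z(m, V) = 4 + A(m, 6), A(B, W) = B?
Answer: -366001/5625 ≈ -65.067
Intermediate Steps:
z(m, V) = 4 + m
-49 + ((z(2, -4) + 38)/(-63/(-79) - 72))*26 = -49 + (((4 + 2) + 38)/(-63/(-79) - 72))*26 = -49 + ((6 + 38)/(-63*(-1/79) - 72))*26 = -49 + (44/(63/79 - 72))*26 = -49 + (44/(-5625/79))*26 = -49 + (44*(-79/5625))*26 = -49 - 3476/5625*26 = -49 - 90376/5625 = -366001/5625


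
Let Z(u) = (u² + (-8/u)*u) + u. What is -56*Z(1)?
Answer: 336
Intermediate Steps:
Z(u) = -8 + u + u² (Z(u) = (u² - 8) + u = (-8 + u²) + u = -8 + u + u²)
-56*Z(1) = -56*(-8 + 1 + 1²) = -56*(-8 + 1 + 1) = -56*(-6) = 336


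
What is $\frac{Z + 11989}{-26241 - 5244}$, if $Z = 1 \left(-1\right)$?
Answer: $- \frac{3996}{10495} \approx -0.38075$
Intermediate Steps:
$Z = -1$
$\frac{Z + 11989}{-26241 - 5244} = \frac{-1 + 11989}{-26241 - 5244} = \frac{11988}{-31485} = 11988 \left(- \frac{1}{31485}\right) = - \frac{3996}{10495}$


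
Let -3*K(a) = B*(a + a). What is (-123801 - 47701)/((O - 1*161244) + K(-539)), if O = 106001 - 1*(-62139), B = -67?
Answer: 257253/25769 ≈ 9.9830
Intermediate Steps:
K(a) = 134*a/3 (K(a) = -(-67)*(a + a)/3 = -(-67)*2*a/3 = -(-134)*a/3 = 134*a/3)
O = 168140 (O = 106001 + 62139 = 168140)
(-123801 - 47701)/((O - 1*161244) + K(-539)) = (-123801 - 47701)/((168140 - 1*161244) + (134/3)*(-539)) = -171502/((168140 - 161244) - 72226/3) = -171502/(6896 - 72226/3) = -171502/(-51538/3) = -171502*(-3/51538) = 257253/25769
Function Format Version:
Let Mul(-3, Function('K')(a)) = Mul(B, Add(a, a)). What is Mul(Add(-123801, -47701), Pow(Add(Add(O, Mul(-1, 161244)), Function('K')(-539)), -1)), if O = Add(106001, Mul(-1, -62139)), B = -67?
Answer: Rational(257253, 25769) ≈ 9.9830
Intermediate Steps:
Function('K')(a) = Mul(Rational(134, 3), a) (Function('K')(a) = Mul(Rational(-1, 3), Mul(-67, Add(a, a))) = Mul(Rational(-1, 3), Mul(-67, Mul(2, a))) = Mul(Rational(-1, 3), Mul(-134, a)) = Mul(Rational(134, 3), a))
O = 168140 (O = Add(106001, 62139) = 168140)
Mul(Add(-123801, -47701), Pow(Add(Add(O, Mul(-1, 161244)), Function('K')(-539)), -1)) = Mul(Add(-123801, -47701), Pow(Add(Add(168140, Mul(-1, 161244)), Mul(Rational(134, 3), -539)), -1)) = Mul(-171502, Pow(Add(Add(168140, -161244), Rational(-72226, 3)), -1)) = Mul(-171502, Pow(Add(6896, Rational(-72226, 3)), -1)) = Mul(-171502, Pow(Rational(-51538, 3), -1)) = Mul(-171502, Rational(-3, 51538)) = Rational(257253, 25769)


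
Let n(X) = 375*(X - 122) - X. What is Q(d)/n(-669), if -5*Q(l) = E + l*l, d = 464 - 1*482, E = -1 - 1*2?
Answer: 107/493260 ≈ 0.00021692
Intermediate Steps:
E = -3 (E = -1 - 2 = -3)
n(X) = -45750 + 374*X (n(X) = 375*(-122 + X) - X = (-45750 + 375*X) - X = -45750 + 374*X)
d = -18 (d = 464 - 482 = -18)
Q(l) = 3/5 - l**2/5 (Q(l) = -(-3 + l*l)/5 = -(-3 + l**2)/5 = 3/5 - l**2/5)
Q(d)/n(-669) = (3/5 - 1/5*(-18)**2)/(-45750 + 374*(-669)) = (3/5 - 1/5*324)/(-45750 - 250206) = (3/5 - 324/5)/(-295956) = -321/5*(-1/295956) = 107/493260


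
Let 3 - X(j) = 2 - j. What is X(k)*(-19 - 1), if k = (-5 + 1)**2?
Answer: -340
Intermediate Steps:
k = 16 (k = (-4)**2 = 16)
X(j) = 1 + j (X(j) = 3 - (2 - j) = 3 + (-2 + j) = 1 + j)
X(k)*(-19 - 1) = (1 + 16)*(-19 - 1) = 17*(-20) = -340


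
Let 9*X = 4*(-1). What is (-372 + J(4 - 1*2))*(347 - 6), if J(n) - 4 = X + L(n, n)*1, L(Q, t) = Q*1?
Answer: -1124618/9 ≈ -1.2496e+5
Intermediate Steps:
X = -4/9 (X = (4*(-1))/9 = (⅑)*(-4) = -4/9 ≈ -0.44444)
L(Q, t) = Q
J(n) = 32/9 + n (J(n) = 4 + (-4/9 + n*1) = 4 + (-4/9 + n) = 32/9 + n)
(-372 + J(4 - 1*2))*(347 - 6) = (-372 + (32/9 + (4 - 1*2)))*(347 - 6) = (-372 + (32/9 + (4 - 2)))*341 = (-372 + (32/9 + 2))*341 = (-372 + 50/9)*341 = -3298/9*341 = -1124618/9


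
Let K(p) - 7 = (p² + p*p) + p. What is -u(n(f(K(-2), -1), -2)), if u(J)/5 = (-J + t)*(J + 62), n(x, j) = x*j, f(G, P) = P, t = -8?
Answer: 3200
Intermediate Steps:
K(p) = 7 + p + 2*p² (K(p) = 7 + ((p² + p*p) + p) = 7 + ((p² + p²) + p) = 7 + (2*p² + p) = 7 + (p + 2*p²) = 7 + p + 2*p²)
n(x, j) = j*x
u(J) = 5*(-8 - J)*(62 + J) (u(J) = 5*((-J - 8)*(J + 62)) = 5*((-8 - J)*(62 + J)) = 5*(-8 - J)*(62 + J))
-u(n(f(K(-2), -1), -2)) = -(-2480 - (-700)*(-1) - 5*(-2*(-1))²) = -(-2480 - 350*2 - 5*2²) = -(-2480 - 700 - 5*4) = -(-2480 - 700 - 20) = -1*(-3200) = 3200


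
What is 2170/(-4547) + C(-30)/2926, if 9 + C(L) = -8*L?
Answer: -68819/172786 ≈ -0.39829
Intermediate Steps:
C(L) = -9 - 8*L
2170/(-4547) + C(-30)/2926 = 2170/(-4547) + (-9 - 8*(-30))/2926 = 2170*(-1/4547) + (-9 + 240)*(1/2926) = -2170/4547 + 231*(1/2926) = -2170/4547 + 3/38 = -68819/172786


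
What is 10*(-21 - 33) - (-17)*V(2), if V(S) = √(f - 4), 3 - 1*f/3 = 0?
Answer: -540 + 17*√5 ≈ -501.99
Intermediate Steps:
f = 9 (f = 9 - 3*0 = 9 + 0 = 9)
V(S) = √5 (V(S) = √(9 - 4) = √5)
10*(-21 - 33) - (-17)*V(2) = 10*(-21 - 33) - (-17)*√5 = 10*(-54) + 17*√5 = -540 + 17*√5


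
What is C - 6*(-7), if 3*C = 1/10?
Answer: 1261/30 ≈ 42.033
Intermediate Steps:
C = 1/30 (C = (1/10)/3 = (1*(1/10))/3 = (1/3)*(1/10) = 1/30 ≈ 0.033333)
C - 6*(-7) = 1/30 - 6*(-7) = 1/30 + 42 = 1261/30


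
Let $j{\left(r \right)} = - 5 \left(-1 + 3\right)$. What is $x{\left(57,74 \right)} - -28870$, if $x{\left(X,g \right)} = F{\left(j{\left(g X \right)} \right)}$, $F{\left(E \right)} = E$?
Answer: $28860$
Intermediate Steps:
$j{\left(r \right)} = -10$ ($j{\left(r \right)} = \left(-5\right) 2 = -10$)
$x{\left(X,g \right)} = -10$
$x{\left(57,74 \right)} - -28870 = -10 - -28870 = -10 + 28870 = 28860$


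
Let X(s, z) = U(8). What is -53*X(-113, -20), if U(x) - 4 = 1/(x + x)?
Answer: -3445/16 ≈ -215.31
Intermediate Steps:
U(x) = 4 + 1/(2*x) (U(x) = 4 + 1/(x + x) = 4 + 1/(2*x))
X(s, z) = 65/16 (X(s, z) = 4 + (½)/8 = 4 + (½)*(⅛) = 4 + 1/16 = 65/16)
-53*X(-113, -20) = -53*65/16 = -3445/16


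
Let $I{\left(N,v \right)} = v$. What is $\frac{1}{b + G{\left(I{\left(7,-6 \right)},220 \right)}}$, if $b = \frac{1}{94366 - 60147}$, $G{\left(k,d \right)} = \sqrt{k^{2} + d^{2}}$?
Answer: $- \frac{34219}{56715647950995} + \frac{2341879922 \sqrt{12109}}{56715647950995} \approx 0.0045438$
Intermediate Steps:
$G{\left(k,d \right)} = \sqrt{d^{2} + k^{2}}$
$b = \frac{1}{34219} \approx 2.9224 \cdot 10^{-5}$
$\frac{1}{b + G{\left(I{\left(7,-6 \right)},220 \right)}} = \frac{1}{\frac{1}{34219} + \sqrt{220^{2} + \left(-6\right)^{2}}} = \frac{1}{\frac{1}{34219} + \sqrt{48400 + 36}} = \frac{1}{\frac{1}{34219} + \sqrt{48436}} = \frac{1}{\frac{1}{34219} + 2 \sqrt{12109}}$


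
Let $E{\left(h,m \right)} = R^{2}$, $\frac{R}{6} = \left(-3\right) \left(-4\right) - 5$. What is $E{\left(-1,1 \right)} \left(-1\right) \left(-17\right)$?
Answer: $29988$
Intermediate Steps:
$R = 42$ ($R = 6 \left(\left(-3\right) \left(-4\right) - 5\right) = 6 \left(12 - 5\right) = 6 \cdot 7 = 42$)
$E{\left(h,m \right)} = 1764$ ($E{\left(h,m \right)} = 42^{2} = 1764$)
$E{\left(-1,1 \right)} \left(-1\right) \left(-17\right) = 1764 \left(-1\right) \left(-17\right) = \left(-1764\right) \left(-17\right) = 29988$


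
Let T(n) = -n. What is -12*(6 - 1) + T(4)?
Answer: -64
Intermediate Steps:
-12*(6 - 1) + T(4) = -12*(6 - 1) - 1*4 = -12*5 - 4 = -60 - 4 = -64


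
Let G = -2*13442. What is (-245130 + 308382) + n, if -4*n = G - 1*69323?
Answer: 349215/4 ≈ 87304.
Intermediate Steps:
G = -26884
n = 96207/4 (n = -(-26884 - 1*69323)/4 = -(-26884 - 69323)/4 = -¼*(-96207) = 96207/4 ≈ 24052.)
(-245130 + 308382) + n = (-245130 + 308382) + 96207/4 = 63252 + 96207/4 = 349215/4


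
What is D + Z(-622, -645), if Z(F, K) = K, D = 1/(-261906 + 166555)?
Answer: -61501396/95351 ≈ -645.00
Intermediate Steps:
D = -1/95351 (D = 1/(-95351) = -1/95351 ≈ -1.0488e-5)
D + Z(-622, -645) = -1/95351 - 645 = -61501396/95351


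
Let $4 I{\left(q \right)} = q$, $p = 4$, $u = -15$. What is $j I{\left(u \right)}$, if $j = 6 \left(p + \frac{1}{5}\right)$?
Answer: $- \frac{189}{2} \approx -94.5$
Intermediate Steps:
$I{\left(q \right)} = \frac{q}{4}$
$j = \frac{126}{5}$ ($j = 6 \left(4 + \frac{1}{5}\right) = 6 \cdot \frac{21}{5} = \frac{126}{5} \approx 25.2$)
$j I{\left(u \right)} = \frac{126 \cdot \frac{1}{4} \left(-15\right)}{5} = \frac{126}{5} \left(- \frac{15}{4}\right) = - \frac{189}{2}$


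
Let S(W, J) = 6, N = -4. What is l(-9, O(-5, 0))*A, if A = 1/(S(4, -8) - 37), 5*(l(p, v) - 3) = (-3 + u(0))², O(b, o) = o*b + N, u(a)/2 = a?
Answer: -24/155 ≈ -0.15484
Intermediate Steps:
u(a) = 2*a
O(b, o) = -4 + b*o (O(b, o) = o*b - 4 = b*o - 4 = -4 + b*o)
l(p, v) = 24/5 (l(p, v) = 3 + (-3 + 2*0)²/5 = 3 + (-3 + 0)²/5 = 3 + (⅕)*(-3)² = 3 + (⅕)*9 = 3 + 9/5 = 24/5)
A = -1/31 (A = 1/(6 - 37) = 1/(-31) = -1/31 ≈ -0.032258)
l(-9, O(-5, 0))*A = (24/5)*(-1/31) = -24/155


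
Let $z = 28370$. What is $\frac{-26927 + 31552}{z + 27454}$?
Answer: $\frac{4625}{55824} \approx 0.08285$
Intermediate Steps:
$\frac{-26927 + 31552}{z + 27454} = \frac{-26927 + 31552}{28370 + 27454} = \frac{4625}{55824}$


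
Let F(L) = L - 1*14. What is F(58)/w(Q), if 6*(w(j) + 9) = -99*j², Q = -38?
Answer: -44/23835 ≈ -0.0018460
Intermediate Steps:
F(L) = -14 + L (F(L) = L - 14 = -14 + L)
w(j) = -9 - 33*j²/2 (w(j) = -9 + (-99*j²)/6 = -9 - 33*j²/2)
F(58)/w(Q) = (-14 + 58)/(-9 - 33/2*(-38)²) = 44/(-9 - 33/2*1444) = 44/(-9 - 23826) = 44/(-23835) = 44*(-1/23835) = -44/23835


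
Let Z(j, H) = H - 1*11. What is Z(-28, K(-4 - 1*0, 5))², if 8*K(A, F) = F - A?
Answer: 6241/64 ≈ 97.516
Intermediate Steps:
K(A, F) = -A/8 + F/8 (K(A, F) = (F - A)/8 = -A/8 + F/8)
Z(j, H) = -11 + H (Z(j, H) = H - 11 = -11 + H)
Z(-28, K(-4 - 1*0, 5))² = (-11 + (-(-4 - 1*0)/8 + (⅛)*5))² = (-11 + (-(-4 + 0)/8 + 5/8))² = (-11 + (-⅛*(-4) + 5/8))² = (-11 + (½ + 5/8))² = (-11 + 9/8)² = (-79/8)² = 6241/64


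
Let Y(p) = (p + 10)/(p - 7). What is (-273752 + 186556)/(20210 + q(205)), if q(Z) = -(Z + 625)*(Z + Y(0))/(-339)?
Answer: -17243009/4095090 ≈ -4.2107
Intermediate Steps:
Y(p) = (10 + p)/(-7 + p)
q(Z) = (625 + Z)*(-10/7 + Z)/339 (q(Z) = -(Z + 625)*(Z + (10 + 0)/(-7 + 0))/(-339) = -(625 + Z)*(Z + 10/(-7))*(-1/339) = -(625 + Z)*(Z - ⅐*10)*(-1/339) = -(625 + Z)*(Z - 10/7)*(-1/339) = -(625 + Z)*(-10/7 + Z)*(-1/339) = (625 + Z)*(-10/7 + Z)/339)
(-273752 + 186556)/(20210 + q(205)) = (-273752 + 186556)/(20210 + (-6250/2373 + (1/339)*205² + (1455/791)*205)) = -87196/(20210 + (-6250/2373 + (1/339)*42025 + 298275/791)) = -87196/(20210 + (-6250/2373 + 42025/339 + 298275/791)) = -87196/(20210 + 394250/791) = -87196/16380360/791 = -87196*791/16380360 = -17243009/4095090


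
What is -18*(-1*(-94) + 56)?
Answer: -2700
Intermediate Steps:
-18*(-1*(-94) + 56) = -18*(94 + 56) = -18*150 = -2700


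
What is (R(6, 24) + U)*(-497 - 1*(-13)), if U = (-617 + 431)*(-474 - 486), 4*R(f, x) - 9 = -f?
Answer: -86423403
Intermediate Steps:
R(f, x) = 9/4 - f/4 (R(f, x) = 9/4 + (-f)/4 = 9/4 - f/4)
U = 178560 (U = -186*(-960) = 178560)
(R(6, 24) + U)*(-497 - 1*(-13)) = ((9/4 - ¼*6) + 178560)*(-497 - 1*(-13)) = ((9/4 - 3/2) + 178560)*(-497 + 13) = (¾ + 178560)*(-484) = (714243/4)*(-484) = -86423403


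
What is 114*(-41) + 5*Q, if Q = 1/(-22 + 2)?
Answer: -18697/4 ≈ -4674.3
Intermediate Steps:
Q = -1/20 (Q = 1/(-20) = -1/20 ≈ -0.050000)
114*(-41) + 5*Q = 114*(-41) + 5*(-1/20) = -4674 - ¼ = -18697/4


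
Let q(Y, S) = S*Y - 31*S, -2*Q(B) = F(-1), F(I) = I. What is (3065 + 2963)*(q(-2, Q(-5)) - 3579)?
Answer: -21673674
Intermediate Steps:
Q(B) = 1/2 (Q(B) = -1/2*(-1) = 1/2)
q(Y, S) = -31*S + S*Y
(3065 + 2963)*(q(-2, Q(-5)) - 3579) = (3065 + 2963)*((-31 - 2)/2 - 3579) = 6028*((1/2)*(-33) - 3579) = 6028*(-33/2 - 3579) = 6028*(-7191/2) = -21673674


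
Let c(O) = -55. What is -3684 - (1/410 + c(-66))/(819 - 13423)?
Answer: -19037608309/5167640 ≈ -3684.0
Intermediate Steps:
-3684 - (1/410 + c(-66))/(819 - 13423) = -3684 - (1/410 - 55)/(819 - 13423) = -3684 - (1/410 - 55)/(-12604) = -3684 - (-22549)*(-1)/(410*12604) = -3684 - 1*22549/5167640 = -3684 - 22549/5167640 = -19037608309/5167640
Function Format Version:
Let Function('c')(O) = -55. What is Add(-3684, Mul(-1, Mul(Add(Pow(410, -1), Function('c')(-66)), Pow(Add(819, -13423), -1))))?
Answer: Rational(-19037608309, 5167640) ≈ -3684.0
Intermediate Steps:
Add(-3684, Mul(-1, Mul(Add(Pow(410, -1), Function('c')(-66)), Pow(Add(819, -13423), -1)))) = Add(-3684, Mul(-1, Mul(Add(Pow(410, -1), -55), Pow(Add(819, -13423), -1)))) = Add(-3684, Mul(-1, Mul(Add(Rational(1, 410), -55), Pow(-12604, -1)))) = Add(-3684, Mul(-1, Mul(Rational(-22549, 410), Rational(-1, 12604)))) = Add(-3684, Mul(-1, Rational(22549, 5167640))) = Add(-3684, Rational(-22549, 5167640)) = Rational(-19037608309, 5167640)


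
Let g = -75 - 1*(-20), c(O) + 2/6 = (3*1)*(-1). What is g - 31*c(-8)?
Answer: 145/3 ≈ 48.333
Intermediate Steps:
c(O) = -10/3 (c(O) = -⅓ + (3*1)*(-1) = -⅓ + 3*(-1) = -⅓ - 3 = -10/3)
g = -55 (g = -75 + 20 = -55)
g - 31*c(-8) = -55 - 31*(-10/3) = -55 + 310/3 = 145/3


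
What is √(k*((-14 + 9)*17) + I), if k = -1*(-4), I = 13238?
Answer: √12898 ≈ 113.57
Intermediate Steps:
k = 4
√(k*((-14 + 9)*17) + I) = √(4*((-14 + 9)*17) + 13238) = √(4*(-5*17) + 13238) = √(4*(-85) + 13238) = √(-340 + 13238) = √12898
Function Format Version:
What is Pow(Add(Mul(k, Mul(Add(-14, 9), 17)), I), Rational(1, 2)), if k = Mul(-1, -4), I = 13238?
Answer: Pow(12898, Rational(1, 2)) ≈ 113.57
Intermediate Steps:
k = 4
Pow(Add(Mul(k, Mul(Add(-14, 9), 17)), I), Rational(1, 2)) = Pow(Add(Mul(4, Mul(Add(-14, 9), 17)), 13238), Rational(1, 2)) = Pow(Add(Mul(4, Mul(-5, 17)), 13238), Rational(1, 2)) = Pow(Add(Mul(4, -85), 13238), Rational(1, 2)) = Pow(Add(-340, 13238), Rational(1, 2)) = Pow(12898, Rational(1, 2))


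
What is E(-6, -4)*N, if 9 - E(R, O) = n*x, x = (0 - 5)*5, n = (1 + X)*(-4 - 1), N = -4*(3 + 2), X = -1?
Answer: -180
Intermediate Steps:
N = -20 (N = -4*5 = -20)
n = 0 (n = (1 - 1)*(-4 - 1) = 0*(-5) = 0)
x = -25 (x = -5*5 = -25)
E(R, O) = 9 (E(R, O) = 9 - 0*(-25) = 9 - 1*0 = 9 + 0 = 9)
E(-6, -4)*N = 9*(-20) = -180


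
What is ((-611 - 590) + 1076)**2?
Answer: 15625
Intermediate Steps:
((-611 - 590) + 1076)**2 = (-1201 + 1076)**2 = (-125)**2 = 15625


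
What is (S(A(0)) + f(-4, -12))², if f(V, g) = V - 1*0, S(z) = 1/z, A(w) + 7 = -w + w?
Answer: 841/49 ≈ 17.163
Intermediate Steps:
A(w) = -7 (A(w) = -7 + (-w + w) = -7 + 0 = -7)
f(V, g) = V (f(V, g) = V + 0 = V)
(S(A(0)) + f(-4, -12))² = (1/(-7) - 4)² = (-⅐ - 4)² = (-29/7)² = 841/49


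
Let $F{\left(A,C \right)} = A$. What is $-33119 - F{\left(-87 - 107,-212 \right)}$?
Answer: $-32925$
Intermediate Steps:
$-33119 - F{\left(-87 - 107,-212 \right)} = -33119 - \left(-87 - 107\right) = -33119 - -194 = -33119 + 194 = -32925$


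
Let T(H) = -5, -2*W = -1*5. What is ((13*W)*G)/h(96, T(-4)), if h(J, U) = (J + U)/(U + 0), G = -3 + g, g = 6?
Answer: -75/14 ≈ -5.3571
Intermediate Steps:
W = 5/2 (W = -(-1)*5/2 = -½*(-5) = 5/2 ≈ 2.5000)
G = 3 (G = -3 + 6 = 3)
h(J, U) = (J + U)/U
((13*W)*G)/h(96, T(-4)) = ((13*(5/2))*3)/(((96 - 5)/(-5))) = ((65/2)*3)/((-⅕*91)) = 195/(2*(-91/5)) = (195/2)*(-5/91) = -75/14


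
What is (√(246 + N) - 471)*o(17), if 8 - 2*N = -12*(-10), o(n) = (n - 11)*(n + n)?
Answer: -96084 + 204*√190 ≈ -93272.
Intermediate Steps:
o(n) = 2*n*(-11 + n) (o(n) = (-11 + n)*(2*n) = 2*n*(-11 + n))
N = -56 (N = 4 - (-6)*(-10) = 4 - ½*120 = 4 - 60 = -56)
(√(246 + N) - 471)*o(17) = (√(246 - 56) - 471)*(2*17*(-11 + 17)) = (√190 - 471)*(2*17*6) = (-471 + √190)*204 = -96084 + 204*√190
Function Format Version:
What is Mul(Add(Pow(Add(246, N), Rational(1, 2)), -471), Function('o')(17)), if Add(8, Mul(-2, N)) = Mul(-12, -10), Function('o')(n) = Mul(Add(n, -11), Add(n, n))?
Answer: Add(-96084, Mul(204, Pow(190, Rational(1, 2)))) ≈ -93272.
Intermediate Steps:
Function('o')(n) = Mul(2, n, Add(-11, n)) (Function('o')(n) = Mul(Add(-11, n), Mul(2, n)) = Mul(2, n, Add(-11, n)))
N = -56 (N = Add(4, Mul(Rational(-1, 2), Mul(-12, -10))) = Add(4, Mul(Rational(-1, 2), 120)) = Add(4, -60) = -56)
Mul(Add(Pow(Add(246, N), Rational(1, 2)), -471), Function('o')(17)) = Mul(Add(Pow(Add(246, -56), Rational(1, 2)), -471), Mul(2, 17, Add(-11, 17))) = Mul(Add(Pow(190, Rational(1, 2)), -471), Mul(2, 17, 6)) = Mul(Add(-471, Pow(190, Rational(1, 2))), 204) = Add(-96084, Mul(204, Pow(190, Rational(1, 2))))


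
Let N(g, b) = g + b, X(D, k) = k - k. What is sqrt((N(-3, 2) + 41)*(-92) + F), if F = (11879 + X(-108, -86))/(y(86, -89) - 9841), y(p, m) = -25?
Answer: I*sqrt(358320876294)/9866 ≈ 60.673*I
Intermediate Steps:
X(D, k) = 0
F = -11879/9866 (F = (11879 + 0)/(-25 - 9841) = 11879/(-9866) = 11879*(-1/9866) = -11879/9866 ≈ -1.2040)
N(g, b) = b + g
sqrt((N(-3, 2) + 41)*(-92) + F) = sqrt(((2 - 3) + 41)*(-92) - 11879/9866) = sqrt((-1 + 41)*(-92) - 11879/9866) = sqrt(40*(-92) - 11879/9866) = sqrt(-3680 - 11879/9866) = sqrt(-36318759/9866) = I*sqrt(358320876294)/9866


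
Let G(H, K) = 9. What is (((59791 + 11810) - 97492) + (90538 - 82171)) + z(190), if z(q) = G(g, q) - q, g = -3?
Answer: -17705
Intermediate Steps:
z(q) = 9 - q
(((59791 + 11810) - 97492) + (90538 - 82171)) + z(190) = (((59791 + 11810) - 97492) + (90538 - 82171)) + (9 - 1*190) = ((71601 - 97492) + 8367) + (9 - 190) = (-25891 + 8367) - 181 = -17524 - 181 = -17705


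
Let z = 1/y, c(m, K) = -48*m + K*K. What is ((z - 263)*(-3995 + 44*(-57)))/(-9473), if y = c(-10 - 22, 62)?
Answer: -9201348317/50964740 ≈ -180.54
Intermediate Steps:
c(m, K) = K² - 48*m (c(m, K) = -48*m + K² = K² - 48*m)
y = 5380 (y = 62² - 48*(-10 - 22) = 3844 - 48*(-32) = 3844 + 1536 = 5380)
z = 1/5380 ≈ 0.00018587
((z - 263)*(-3995 + 44*(-57)))/(-9473) = ((1/5380 - 263)*(-3995 + 44*(-57)))/(-9473) = -1414939*(-3995 - 2508)/5380*(-1/9473) = -1414939/5380*(-6503)*(-1/9473) = (9201348317/5380)*(-1/9473) = -9201348317/50964740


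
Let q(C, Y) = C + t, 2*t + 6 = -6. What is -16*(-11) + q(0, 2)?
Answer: 170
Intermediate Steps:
t = -6 (t = -3 + (1/2)*(-6) = -3 - 3 = -6)
q(C, Y) = -6 + C (q(C, Y) = C - 6 = -6 + C)
-16*(-11) + q(0, 2) = -16*(-11) + (-6 + 0) = 176 - 6 = 170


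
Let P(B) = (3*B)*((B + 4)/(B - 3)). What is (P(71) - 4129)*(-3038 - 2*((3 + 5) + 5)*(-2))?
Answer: 395341921/34 ≈ 1.1628e+7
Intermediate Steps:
P(B) = 3*B*(4 + B)/(-3 + B) (P(B) = (3*B)*((4 + B)/(-3 + B)) = 3*B*(4 + B)/(-3 + B))
(P(71) - 4129)*(-3038 - 2*((3 + 5) + 5)*(-2)) = (3*71*(4 + 71)/(-3 + 71) - 4129)*(-3038 - 2*((3 + 5) + 5)*(-2)) = (3*71*75/68 - 4129)*(-3038 - 2*(8 + 5)*(-2)) = (3*71*(1/68)*75 - 4129)*(-3038 - 2*13*(-2)) = (15975/68 - 4129)*(-3038 - 26*(-2)) = -264797*(-3038 + 52)/68 = -264797/68*(-2986) = 395341921/34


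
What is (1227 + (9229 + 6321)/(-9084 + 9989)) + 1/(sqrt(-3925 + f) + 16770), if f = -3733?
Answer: 31667266487648/25452270499 - I*sqrt(7658)/281240558 ≈ 1244.2 - 3.1116e-7*I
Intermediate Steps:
(1227 + (9229 + 6321)/(-9084 + 9989)) + 1/(sqrt(-3925 + f) + 16770) = (1227 + (9229 + 6321)/(-9084 + 9989)) + 1/(sqrt(-3925 - 3733) + 16770) = (1227 + 15550/905) + 1/(sqrt(-7658) + 16770) = (1227 + 15550*(1/905)) + 1/(I*sqrt(7658) + 16770) = (1227 + 3110/181) + 1/(16770 + I*sqrt(7658)) = 225197/181 + 1/(16770 + I*sqrt(7658))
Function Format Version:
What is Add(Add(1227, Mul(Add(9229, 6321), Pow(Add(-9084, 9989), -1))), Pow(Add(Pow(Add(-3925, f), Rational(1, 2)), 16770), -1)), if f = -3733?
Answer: Add(Rational(31667266487648, 25452270499), Mul(Rational(-1, 281240558), I, Pow(7658, Rational(1, 2)))) ≈ Add(1244.2, Mul(-3.1116e-7, I))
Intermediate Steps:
Add(Add(1227, Mul(Add(9229, 6321), Pow(Add(-9084, 9989), -1))), Pow(Add(Pow(Add(-3925, f), Rational(1, 2)), 16770), -1)) = Add(Add(1227, Mul(Add(9229, 6321), Pow(Add(-9084, 9989), -1))), Pow(Add(Pow(Add(-3925, -3733), Rational(1, 2)), 16770), -1)) = Add(Add(1227, Mul(15550, Pow(905, -1))), Pow(Add(Pow(-7658, Rational(1, 2)), 16770), -1)) = Add(Add(1227, Mul(15550, Rational(1, 905))), Pow(Add(Mul(I, Pow(7658, Rational(1, 2))), 16770), -1)) = Add(Add(1227, Rational(3110, 181)), Pow(Add(16770, Mul(I, Pow(7658, Rational(1, 2)))), -1)) = Add(Rational(225197, 181), Pow(Add(16770, Mul(I, Pow(7658, Rational(1, 2)))), -1))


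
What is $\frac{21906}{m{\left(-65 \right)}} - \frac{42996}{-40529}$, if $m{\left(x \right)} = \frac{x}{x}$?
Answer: $\frac{887871270}{40529} \approx 21907.0$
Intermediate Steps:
$m{\left(x \right)} = 1$
$\frac{21906}{m{\left(-65 \right)}} - \frac{42996}{-40529} = \frac{21906}{1} - \frac{42996}{-40529} = 21906 \cdot 1 - - \frac{42996}{40529} = 21906 + \frac{42996}{40529} = \frac{887871270}{40529}$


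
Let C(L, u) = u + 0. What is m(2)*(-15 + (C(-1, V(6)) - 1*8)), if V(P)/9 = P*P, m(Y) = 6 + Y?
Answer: 2408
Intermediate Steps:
V(P) = 9*P² (V(P) = 9*(P*P) = 9*P²)
C(L, u) = u
m(2)*(-15 + (C(-1, V(6)) - 1*8)) = (6 + 2)*(-15 + (9*6² - 1*8)) = 8*(-15 + (9*36 - 8)) = 8*(-15 + (324 - 8)) = 8*(-15 + 316) = 8*301 = 2408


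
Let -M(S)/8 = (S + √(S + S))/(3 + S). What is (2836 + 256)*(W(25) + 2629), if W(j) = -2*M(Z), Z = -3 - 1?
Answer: 8326756 - 98944*I*√2 ≈ 8.3268e+6 - 1.3993e+5*I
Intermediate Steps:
Z = -4
M(S) = -8*(S + √2*√S)/(3 + S) (M(S) = -8*(S + √(S + S))/(3 + S) = -8*(S + √(2*S))/(3 + S) = -8*(S + √2*√S)/(3 + S))
W(j) = 64 - 32*I*√2 (W(j) = -16*(-1*(-4) - √2*√(-4))/(3 - 4) = -16*(4 - √2*2*I)/(-1) = -16*(-1)*(4 - 2*I*√2) = -2*(-32 + 16*I*√2) = 64 - 32*I*√2)
(2836 + 256)*(W(25) + 2629) = (2836 + 256)*((64 - 32*I*√2) + 2629) = 3092*(2693 - 32*I*√2) = 8326756 - 98944*I*√2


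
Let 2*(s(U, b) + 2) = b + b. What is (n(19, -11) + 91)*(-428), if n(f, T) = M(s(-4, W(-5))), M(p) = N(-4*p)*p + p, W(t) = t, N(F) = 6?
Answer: -17976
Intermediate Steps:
s(U, b) = -2 + b (s(U, b) = -2 + (b + b)/2 = -2 + (2*b)/2 = -2 + b)
M(p) = 7*p (M(p) = 6*p + p = 7*p)
n(f, T) = -49 (n(f, T) = 7*(-2 - 5) = 7*(-7) = -49)
(n(19, -11) + 91)*(-428) = (-49 + 91)*(-428) = 42*(-428) = -17976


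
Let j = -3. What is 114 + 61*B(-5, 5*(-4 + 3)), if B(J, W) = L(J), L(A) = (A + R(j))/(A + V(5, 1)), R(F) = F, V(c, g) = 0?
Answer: 1058/5 ≈ 211.60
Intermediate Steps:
L(A) = (-3 + A)/A (L(A) = (A - 3)/(A + 0) = (-3 + A)/A)
B(J, W) = (-3 + J)/J
114 + 61*B(-5, 5*(-4 + 3)) = 114 + 61*((-3 - 5)/(-5)) = 114 + 61*(-1/5*(-8)) = 114 + 61*(8/5) = 114 + 488/5 = 1058/5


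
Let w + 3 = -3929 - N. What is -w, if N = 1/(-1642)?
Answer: 6456343/1642 ≈ 3932.0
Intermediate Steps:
N = -1/1642 ≈ -0.00060901
w = -6456343/1642 (w = -3 + (-3929 - 1*(-1/1642)) = -3 + (-3929 + 1/1642) = -3 - 6451417/1642 = -6456343/1642 ≈ -3932.0)
-w = -1*(-6456343/1642) = 6456343/1642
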